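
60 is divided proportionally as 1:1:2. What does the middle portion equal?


Ratio = 1:1:2
Total parts = 1 + 1 + 2 = 4
Value per part = 60 / 4 = 15
First share = 1 * 15 = 15
Middle share = 1 * 15 = 15
Third share = 2 * 15 = 30

15


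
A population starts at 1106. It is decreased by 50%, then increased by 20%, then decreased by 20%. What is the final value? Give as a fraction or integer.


Start: 1106
Step 1: decrease by 50% => multiply by 50/100
  1106 * 50/100 = 553
Step 2: increase by 20% => multiply by 120/100
  553 * 120/100 = 3318/5
Step 3: decrease by 20% => multiply by 80/100
  3318/5 * 80/100 = 13272/25
Final value = 13272/25

13272/25


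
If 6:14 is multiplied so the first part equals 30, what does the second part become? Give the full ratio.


Original ratio: 6:14
First term target: 30
Scale factor = 30 / 6 = 5
Multiply second term: 14 * 5 = 70
Equivalent ratio = 30:70

30:70


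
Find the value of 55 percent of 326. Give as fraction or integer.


Compute 55% of 326
Convert percentage: 55% = 55/100
Multiply: 326 * 55/100
= 17930/100
= 1793/10

1793/10


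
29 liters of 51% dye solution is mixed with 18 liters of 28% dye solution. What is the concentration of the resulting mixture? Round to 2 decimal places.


Solute in mixture 1 = 51% of 29 L = 29*51/100 = 1479/100 L
Solute in mixture 2 = 28% of 18 L = 18*28/100 = 126/25 L
Total solute = 1479/100 + 126/25 = 1983/100 L
Total volume = 29 + 18 = 47 L
Final concentration = 1983/100/47 * 100 = 42.19%

42.19


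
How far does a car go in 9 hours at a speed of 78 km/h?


Using distance = speed * time
Speed = 78 km/h
Time = 9 hours
Distance = 78 * 9
= 702 km

702


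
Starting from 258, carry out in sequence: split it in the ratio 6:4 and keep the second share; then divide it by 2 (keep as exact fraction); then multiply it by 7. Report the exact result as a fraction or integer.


Start with 258.
Step 1: Split 6:4, second share = 258 * 4/10 = 516/5
Step 2: Divide by 2: 516/5 / 2 = 258/5
Step 3: Multiply by 7: 258/5 * 7 = 1806/5
Final result = 1806/5

1806/5


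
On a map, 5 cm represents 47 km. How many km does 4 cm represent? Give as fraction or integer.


Map scale: 5 cm = 47 km
Measured distance on map = 4 cm
Set up proportion: 4 * 47 / 5
= 188 / 5
= 188/5 km

188/5


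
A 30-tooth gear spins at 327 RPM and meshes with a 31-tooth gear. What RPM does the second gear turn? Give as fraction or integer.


Gear ratio: teeth_A * RPM_A = teeth_B * RPM_B
30 * 327 = 31 * RPM_B
9810 = 31 * RPM_B
RPM_B = 9810 / 31
RPM_B = 9810/31

9810/31


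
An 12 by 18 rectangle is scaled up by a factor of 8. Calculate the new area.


Original dimensions: 12 x 18
Enlargement factor = 8
New width = 12 * 8 = 96
New height = 18 * 8 = 144
New area = 96 * 144 = 13824

13824


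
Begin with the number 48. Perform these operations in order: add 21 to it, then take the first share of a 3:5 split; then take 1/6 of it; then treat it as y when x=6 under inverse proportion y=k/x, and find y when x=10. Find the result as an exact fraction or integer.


Start with 48.
Step 1: Add 21: 48+21=69; split 3:5 first = 69*3/8 = 207/8
Step 2: Take 1/6: 207/8 * 1/6 = 69/16
Step 3: Inverse prop: k = (69/16)*6; new y = k/10 = 69/16*6/10 = 207/80
Final result = 207/80

207/80


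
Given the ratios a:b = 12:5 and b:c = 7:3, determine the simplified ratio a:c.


Given a:b = 12:5 and b:c = 7:3
Make b consistent. Multiply first ratio by 7: a:b = 84:35
Multiply second ratio by 5: b:c = 35:15
Now b = 35 in both, so a:b:c = 84:35:15
Therefore a:c = 84:15
Simplify by GCD: a:c = 28:5

28:5


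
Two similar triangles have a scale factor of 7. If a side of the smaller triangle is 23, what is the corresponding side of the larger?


Similar triangles have proportional sides
Scale factor = 7
Smaller side = 23
Corresponding larger side = 23 * 7
= 161

161


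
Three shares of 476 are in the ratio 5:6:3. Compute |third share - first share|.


Total parts = 5 + 6 + 3 = 14
Value per part = 476 / 14 = 34
Shares: 5*34=170, 6*34=204, 3*34=102
Third share = 102, first share = 170
Difference = |102 - 170| = 68

68


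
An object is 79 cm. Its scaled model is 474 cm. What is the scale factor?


Original length = 79 cm
Scaled length = 474 cm
Scale factor = 474 / 79
= 6

6


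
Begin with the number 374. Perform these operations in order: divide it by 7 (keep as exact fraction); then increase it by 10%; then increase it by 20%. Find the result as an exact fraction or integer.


Start with 374.
Step 1: Divide by 7: 374 / 7 = 374/7
Step 2: Increase by 10%: 374/7 * 110/100 = 2057/35
Step 3: Increase by 20%: 2057/35 * 120/100 = 12342/175
Final result = 12342/175

12342/175


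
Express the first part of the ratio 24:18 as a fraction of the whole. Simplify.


Total parts = 24 + 18 = 42
First part fraction = 24/42
Simplify: 24/42 = 4/7

4/7


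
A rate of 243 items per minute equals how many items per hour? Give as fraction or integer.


Converting from per minute to per hour
Rate = 243 items per minute
Multiply by 60: 243 * 60
= 14580 items per hour

14580


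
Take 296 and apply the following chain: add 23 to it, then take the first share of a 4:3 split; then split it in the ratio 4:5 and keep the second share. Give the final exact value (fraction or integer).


Start with 296.
Step 1: Add 23: 296+23=319; split 4:3 first = 319*4/7 = 1276/7
Step 2: Split 4:5, second share = 1276/7 * 5/9 = 6380/63
Final result = 6380/63

6380/63


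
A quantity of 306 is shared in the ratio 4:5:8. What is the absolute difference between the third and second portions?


Total parts = 4 + 5 + 8 = 17
Value per part = 306 / 17 = 18
Shares: 4*18=72, 5*18=90, 8*18=144
Third share = 144, second share = 90
Difference = |144 - 90| = 54

54


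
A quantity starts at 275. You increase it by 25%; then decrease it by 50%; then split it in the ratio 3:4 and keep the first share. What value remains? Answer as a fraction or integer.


Start with 275.
Step 1: Increase by 25%: 275 * 125/100 = 1375/4
Step 2: Decrease by 50%: 1375/4 * 50/100 = 1375/8
Step 3: Split 3:4, first share = 1375/8 * 3/7 = 4125/56
Final result = 4125/56

4125/56


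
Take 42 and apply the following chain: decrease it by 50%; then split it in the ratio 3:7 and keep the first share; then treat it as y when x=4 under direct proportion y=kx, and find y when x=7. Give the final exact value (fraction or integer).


Start with 42.
Step 1: Decrease by 50%: 42 * 50/100 = 21
Step 2: Split 3:7, first share = 21 * 3/10 = 63/10
Step 3: Direct prop: k = (63/10)/4; new y = k*7 = 63/10*7/4 = 441/40
Final result = 441/40

441/40


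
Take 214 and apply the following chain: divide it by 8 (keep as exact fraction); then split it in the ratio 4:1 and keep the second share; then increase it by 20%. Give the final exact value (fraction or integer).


Start with 214.
Step 1: Divide by 8: 214 / 8 = 107/4
Step 2: Split 4:1, second share = 107/4 * 1/5 = 107/20
Step 3: Increase by 20%: 107/20 * 120/100 = 321/50
Final result = 321/50

321/50


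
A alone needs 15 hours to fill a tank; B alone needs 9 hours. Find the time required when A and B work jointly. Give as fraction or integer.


Rate of A = 1/15 job per hour
Rate of B = 1/9 job per hour
Combined rate = 1/15 + 1/9
Find common denominator: (9 + 15)/(15*9) = 24/135
Combined rate = 8/45 job per hour
Time together = 1 / (8/45) = 45/8 hours

45/8


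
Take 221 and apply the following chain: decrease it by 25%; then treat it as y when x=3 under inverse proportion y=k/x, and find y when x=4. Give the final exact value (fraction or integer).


Start with 221.
Step 1: Decrease by 25%: 221 * 75/100 = 663/4
Step 2: Inverse prop: k = (663/4)*3; new y = k/4 = 663/4*3/4 = 1989/16
Final result = 1989/16

1989/16


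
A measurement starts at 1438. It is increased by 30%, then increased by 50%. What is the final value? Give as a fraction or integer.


Start: 1438
Step 1: increase by 30% => multiply by 130/100
  1438 * 130/100 = 9347/5
Step 2: increase by 50% => multiply by 150/100
  9347/5 * 150/100 = 28041/10
Final value = 28041/10

28041/10


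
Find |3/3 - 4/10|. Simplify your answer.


Simplify: 3/3 = 1 and 4/10 = 2/5
Find common denominator: LCD = 5
Convert: 5/5 and 2/5
Difference = |5 - 2|/5 = 3/5
Simplified = 3/5

3/5


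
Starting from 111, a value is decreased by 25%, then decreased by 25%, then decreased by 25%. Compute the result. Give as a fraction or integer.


Start: 111
Step 1: decrease by 25% => multiply by 75/100
  111 * 75/100 = 333/4
Step 2: decrease by 25% => multiply by 75/100
  333/4 * 75/100 = 999/16
Step 3: decrease by 25% => multiply by 75/100
  999/16 * 75/100 = 2997/64
Final value = 2997/64

2997/64


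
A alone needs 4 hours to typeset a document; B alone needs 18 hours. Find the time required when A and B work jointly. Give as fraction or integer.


Rate of A = 1/4 job per hour
Rate of B = 1/18 job per hour
Combined rate = 1/4 + 1/18
Find common denominator: (18 + 4)/(4*18) = 22/72
Combined rate = 11/36 job per hour
Time together = 1 / (11/36) = 36/11 hours

36/11


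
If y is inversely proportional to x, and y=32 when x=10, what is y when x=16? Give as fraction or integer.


Inverse proportion: y = k/x
Find k: k = 10 * 32 = 320
Compute y at x=16: y = 320/16
y = 20

20


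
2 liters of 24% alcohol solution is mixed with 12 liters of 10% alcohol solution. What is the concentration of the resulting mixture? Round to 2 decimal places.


Solute in mixture 1 = 24% of 2 L = 2*24/100 = 12/25 L
Solute in mixture 2 = 10% of 12 L = 12*10/100 = 6/5 L
Total solute = 12/25 + 6/5 = 42/25 L
Total volume = 2 + 12 = 14 L
Final concentration = 42/25/14 * 100 = 12.00%

12.00


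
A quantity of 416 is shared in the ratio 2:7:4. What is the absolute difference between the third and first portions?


Total parts = 2 + 7 + 4 = 13
Value per part = 416 / 13 = 32
Shares: 2*32=64, 7*32=224, 4*32=128
Third share = 128, first share = 64
Difference = |128 - 64| = 64

64


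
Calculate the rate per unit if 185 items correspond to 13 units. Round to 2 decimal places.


Total items = 185
Number of units = 13
Unit rate = 185 / 13
= 14.23 items per unit

14.23


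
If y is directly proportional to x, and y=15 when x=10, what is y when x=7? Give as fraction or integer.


Direct proportion: y = kx
Find k: k = 15/10 = 3/2
Compute y at x=7: y = 3/2 * 7
y = 21/2

21/2


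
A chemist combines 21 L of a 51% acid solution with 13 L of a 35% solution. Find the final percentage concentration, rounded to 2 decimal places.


Solute in mixture 1 = 51% of 21 L = 21*51/100 = 1071/100 L
Solute in mixture 2 = 35% of 13 L = 13*35/100 = 91/20 L
Total solute = 1071/100 + 91/20 = 763/50 L
Total volume = 21 + 13 = 34 L
Final concentration = 763/50/34 * 100 = 44.88%

44.88


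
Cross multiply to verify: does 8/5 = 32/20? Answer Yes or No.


Cross multiply to check 8/5 = 32/20
Left cross product: 8 * 20 = 160
Right cross product: 5 * 32 = 160
160 = 160
Equal, so proportions match => Yes

Yes


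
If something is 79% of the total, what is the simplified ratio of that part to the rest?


Part = 79%, Remainder = 21%
Ratio = 79:21
GCD(79, 21) = 1
Simplify: 79:21 = 79:21

79:21


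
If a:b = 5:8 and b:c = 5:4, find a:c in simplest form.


Given a:b = 5:8 and b:c = 5:4
Make b consistent. Multiply first ratio by 5: a:b = 25:40
Multiply second ratio by 8: b:c = 40:32
Now b = 40 in both, so a:b:c = 25:40:32
Therefore a:c = 25:32
Simplify by GCD: a:c = 25:32

25:32


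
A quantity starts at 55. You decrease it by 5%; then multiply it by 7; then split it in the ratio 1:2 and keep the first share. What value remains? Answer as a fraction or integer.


Start with 55.
Step 1: Decrease by 5%: 55 * 95/100 = 209/4
Step 2: Multiply by 7: 209/4 * 7 = 1463/4
Step 3: Split 1:2, first share = 1463/4 * 1/3 = 1463/12
Final result = 1463/12

1463/12


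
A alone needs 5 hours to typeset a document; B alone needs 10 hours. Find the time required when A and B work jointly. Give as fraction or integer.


Rate of A = 1/5 job per hour
Rate of B = 1/10 job per hour
Combined rate = 1/5 + 1/10
Find common denominator: (10 + 5)/(5*10) = 15/50
Combined rate = 3/10 job per hour
Time together = 1 / (3/10) = 10/3 hours

10/3


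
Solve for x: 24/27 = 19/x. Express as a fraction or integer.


Setting up: 24/27 = 19/x
Cross multiply: 24 * x = 27 * 19
24x = 513
x = 513/24
x = 171/8

171/8


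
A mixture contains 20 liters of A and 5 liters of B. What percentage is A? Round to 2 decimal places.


Volume of A = 20 L
Volume of B = 5 L
Total volume = 20 + 5 = 25 L
Percentage of A = (20/25) * 100
= 80.00%

80.00


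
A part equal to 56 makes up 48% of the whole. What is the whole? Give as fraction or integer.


Given: 56 is 48% of the whole
Set up: 56 = 48/100 * whole
whole = 56 * 100 / 48
whole = 5600 / 48
whole = 350/3

350/3


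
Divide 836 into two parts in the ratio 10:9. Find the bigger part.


Total parts = 10 + 9 = 19
Value per part = 836 / 19 = 44
First share = 10 * 44 = 440
Second share = 9 * 44 = 396
Larger share = 440

440


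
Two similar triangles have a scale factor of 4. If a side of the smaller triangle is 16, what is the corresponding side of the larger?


Similar triangles have proportional sides
Scale factor = 4
Smaller side = 16
Corresponding larger side = 16 * 4
= 64

64


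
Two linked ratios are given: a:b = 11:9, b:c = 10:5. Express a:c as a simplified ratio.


Given a:b = 11:9 and b:c = 10:5
Make b consistent. Multiply first ratio by 10: a:b = 110:90
Multiply second ratio by 9: b:c = 90:45
Now b = 90 in both, so a:b:c = 110:90:45
Therefore a:c = 110:45
Simplify by GCD: a:c = 22:9

22:9


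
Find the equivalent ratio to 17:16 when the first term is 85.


Original ratio: 17:16
First term target: 85
Scale factor = 85 / 17 = 5
Multiply second term: 16 * 5 = 80
Equivalent ratio = 85:80

85:80


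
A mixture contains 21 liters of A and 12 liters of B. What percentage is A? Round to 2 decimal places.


Volume of A = 21 L
Volume of B = 12 L
Total volume = 21 + 12 = 33 L
Percentage of A = (21/33) * 100
= 63.64%

63.64


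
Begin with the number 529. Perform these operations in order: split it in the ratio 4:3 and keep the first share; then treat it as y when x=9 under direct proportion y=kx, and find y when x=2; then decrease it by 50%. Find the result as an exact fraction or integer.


Start with 529.
Step 1: Split 4:3, first share = 529 * 4/7 = 2116/7
Step 2: Direct prop: k = (2116/7)/9; new y = k*2 = 2116/7*2/9 = 4232/63
Step 3: Decrease by 50%: 4232/63 * 50/100 = 2116/63
Final result = 2116/63

2116/63


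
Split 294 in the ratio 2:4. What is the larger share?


Total parts = 2 + 4 = 6
Value per part = 294 / 6 = 49
First share = 2 * 49 = 98
Second share = 4 * 49 = 196
Larger share = 196

196


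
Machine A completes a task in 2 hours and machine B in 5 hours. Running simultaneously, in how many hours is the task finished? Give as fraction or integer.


Rate of A = 1/2 job per hour
Rate of B = 1/5 job per hour
Combined rate = 1/2 + 1/5
Find common denominator: (5 + 2)/(2*5) = 7/10
Combined rate = 7/10 job per hour
Time together = 1 / (7/10) = 10/7 hours

10/7


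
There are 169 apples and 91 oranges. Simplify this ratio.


Find GCD(169, 91)
GCD = 13
Divide both by 13: 169/13 = 13, 91/13 = 7
Simplified ratio = 13:7

13:7


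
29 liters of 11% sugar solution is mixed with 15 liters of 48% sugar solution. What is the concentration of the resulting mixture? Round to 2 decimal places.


Solute in mixture 1 = 11% of 29 L = 29*11/100 = 319/100 L
Solute in mixture 2 = 48% of 15 L = 15*48/100 = 36/5 L
Total solute = 319/100 + 36/5 = 1039/100 L
Total volume = 29 + 15 = 44 L
Final concentration = 1039/100/44 * 100 = 23.61%

23.61


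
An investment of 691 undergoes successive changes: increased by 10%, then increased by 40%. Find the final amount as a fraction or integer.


Start: 691
Step 1: increase by 10% => multiply by 110/100
  691 * 110/100 = 7601/10
Step 2: increase by 40% => multiply by 140/100
  7601/10 * 140/100 = 53207/50
Final value = 53207/50

53207/50


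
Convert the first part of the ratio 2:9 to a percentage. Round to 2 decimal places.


Total parts = 2 + 9 = 11
First part fraction = 2/11
Percentage = (2/11) * 100
= 0.181818 * 100
= 18.18%

18.18


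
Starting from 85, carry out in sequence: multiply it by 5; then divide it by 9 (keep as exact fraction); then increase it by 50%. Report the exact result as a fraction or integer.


Start with 85.
Step 1: Multiply by 5: 85 * 5 = 425
Step 2: Divide by 9: 425 / 9 = 425/9
Step 3: Increase by 50%: 425/9 * 150/100 = 425/6
Final result = 425/6

425/6


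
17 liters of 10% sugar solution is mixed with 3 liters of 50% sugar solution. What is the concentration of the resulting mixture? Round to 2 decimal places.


Solute in mixture 1 = 10% of 17 L = 17*10/100 = 17/10 L
Solute in mixture 2 = 50% of 3 L = 3*50/100 = 3/2 L
Total solute = 17/10 + 3/2 = 16/5 L
Total volume = 17 + 3 = 20 L
Final concentration = 16/5/20 * 100 = 16.00%

16.00


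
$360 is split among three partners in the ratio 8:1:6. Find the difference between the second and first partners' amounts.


Total parts = 8 + 1 + 6 = 15
Value per part = 360 / 15 = 24
Shares: 8*24=192, 1*24=24, 6*24=144
Second share = 24, first share = 192
Difference = |24 - 192| = 168

168


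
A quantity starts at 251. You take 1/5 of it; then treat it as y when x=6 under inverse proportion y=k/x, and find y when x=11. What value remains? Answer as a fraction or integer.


Start with 251.
Step 1: Take 1/5: 251 * 1/5 = 251/5
Step 2: Inverse prop: k = (251/5)*6; new y = k/11 = 251/5*6/11 = 1506/55
Final result = 1506/55

1506/55


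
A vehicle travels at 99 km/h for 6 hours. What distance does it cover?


Using distance = speed * time
Speed = 99 km/h
Time = 6 hours
Distance = 99 * 6
= 594 km

594


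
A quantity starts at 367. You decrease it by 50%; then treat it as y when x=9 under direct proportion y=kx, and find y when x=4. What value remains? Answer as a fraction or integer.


Start with 367.
Step 1: Decrease by 50%: 367 * 50/100 = 367/2
Step 2: Direct prop: k = (367/2)/9; new y = k*4 = 367/2*4/9 = 734/9
Final result = 734/9

734/9


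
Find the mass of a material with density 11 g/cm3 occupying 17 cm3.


Using mass = density * volume
Density = 11 g/cm3
Volume = 17 cm3
Mass = 11 * 17
= 187 g

187


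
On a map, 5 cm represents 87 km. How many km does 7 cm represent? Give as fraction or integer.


Map scale: 5 cm = 87 km
Measured distance on map = 7 cm
Set up proportion: 7 * 87 / 5
= 609 / 5
= 609/5 km

609/5


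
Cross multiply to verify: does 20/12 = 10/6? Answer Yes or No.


Cross multiply to check 20/12 = 10/6
Left cross product: 20 * 6 = 120
Right cross product: 12 * 10 = 120
120 = 120
Equal, so proportions match => Yes

Yes


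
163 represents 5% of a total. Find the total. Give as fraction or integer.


Given: 163 is 5% of the whole
Set up: 163 = 5/100 * whole
whole = 163 * 100 / 5
whole = 16300 / 5
whole = 3260

3260


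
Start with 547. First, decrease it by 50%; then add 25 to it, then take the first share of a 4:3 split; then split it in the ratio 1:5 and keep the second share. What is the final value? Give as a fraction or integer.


Start with 547.
Step 1: Decrease by 50%: 547 * 50/100 = 547/2
Step 2: Add 25: 547/2+25=597/2; split 4:3 first = 597/2*4/7 = 1194/7
Step 3: Split 1:5, second share = 1194/7 * 5/6 = 995/7
Final result = 995/7

995/7


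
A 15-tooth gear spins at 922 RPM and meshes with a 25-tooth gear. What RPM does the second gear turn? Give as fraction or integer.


Gear ratio: teeth_A * RPM_A = teeth_B * RPM_B
15 * 922 = 25 * RPM_B
13830 = 25 * RPM_B
RPM_B = 13830 / 25
RPM_B = 2766/5

2766/5


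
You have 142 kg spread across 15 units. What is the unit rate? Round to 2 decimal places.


Total kg = 142
Number of units = 15
Unit rate = 142 / 15
= 9.47 kg per unit

9.47


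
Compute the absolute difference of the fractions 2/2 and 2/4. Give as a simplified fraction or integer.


Simplify: 2/2 = 1 and 2/4 = 1/2
Find common denominator: LCD = 2
Convert: 2/2 and 1/2
Difference = |2 - 1|/2 = 1/2
Simplified = 1/2

1/2


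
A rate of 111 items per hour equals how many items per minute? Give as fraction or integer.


Converting from per hour to per minute
Rate = 111 items per hour
Divide by 60: 111/60
= 37/20 items per minute

37/20


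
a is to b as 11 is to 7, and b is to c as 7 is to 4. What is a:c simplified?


Given a:b = 11:7 and b:c = 7:4
Make b consistent. Multiply first ratio by 7: a:b = 77:49
Multiply second ratio by 7: b:c = 49:28
Now b = 49 in both, so a:b:c = 77:49:28
Therefore a:c = 77:28
Simplify by GCD: a:c = 11:4

11:4


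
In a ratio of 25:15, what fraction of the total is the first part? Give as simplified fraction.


Total parts = 25 + 15 = 40
First part fraction = 25/40
Simplify: 25/40 = 5/8

5/8


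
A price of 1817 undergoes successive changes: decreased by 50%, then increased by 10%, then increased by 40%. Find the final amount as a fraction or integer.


Start: 1817
Step 1: decrease by 50% => multiply by 50/100
  1817 * 50/100 = 1817/2
Step 2: increase by 10% => multiply by 110/100
  1817/2 * 110/100 = 19987/20
Step 3: increase by 40% => multiply by 140/100
  19987/20 * 140/100 = 139909/100
Final value = 139909/100

139909/100


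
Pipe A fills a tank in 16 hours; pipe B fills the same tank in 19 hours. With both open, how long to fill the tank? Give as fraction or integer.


Rate of A = 1/16 job per hour
Rate of B = 1/19 job per hour
Combined rate = 1/16 + 1/19
Find common denominator: (19 + 16)/(16*19) = 35/304
Combined rate = 35/304 job per hour
Time together = 1 / (35/304) = 304/35 hours

304/35


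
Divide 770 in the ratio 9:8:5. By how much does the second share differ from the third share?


Total parts = 9 + 8 + 5 = 22
Value per part = 770 / 22 = 35
Shares: 9*35=315, 8*35=280, 5*35=175
Second share = 280, third share = 175
Difference = |280 - 175| = 105

105


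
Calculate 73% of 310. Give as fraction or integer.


Compute 73% of 310
Convert percentage: 73% = 73/100
Multiply: 310 * 73/100
= 22630/100
= 2263/10

2263/10


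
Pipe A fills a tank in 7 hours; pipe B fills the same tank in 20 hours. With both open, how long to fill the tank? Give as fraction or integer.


Rate of A = 1/7 job per hour
Rate of B = 1/20 job per hour
Combined rate = 1/7 + 1/20
Find common denominator: (20 + 7)/(7*20) = 27/140
Combined rate = 27/140 job per hour
Time together = 1 / (27/140) = 140/27 hours

140/27


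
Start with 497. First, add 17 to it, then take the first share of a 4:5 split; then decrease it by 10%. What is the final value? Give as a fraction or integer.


Start with 497.
Step 1: Add 17: 497+17=514; split 4:5 first = 514*4/9 = 2056/9
Step 2: Decrease by 10%: 2056/9 * 90/100 = 1028/5
Final result = 1028/5

1028/5


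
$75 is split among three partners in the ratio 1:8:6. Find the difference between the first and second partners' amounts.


Total parts = 1 + 8 + 6 = 15
Value per part = 75 / 15 = 5
Shares: 1*5=5, 8*5=40, 6*5=30
First share = 5, second share = 40
Difference = |5 - 40| = 35

35


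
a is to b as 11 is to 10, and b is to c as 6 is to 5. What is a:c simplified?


Given a:b = 11:10 and b:c = 6:5
Make b consistent. Multiply first ratio by 6: a:b = 66:60
Multiply second ratio by 10: b:c = 60:50
Now b = 60 in both, so a:b:c = 66:60:50
Therefore a:c = 66:50
Simplify by GCD: a:c = 33:25

33:25


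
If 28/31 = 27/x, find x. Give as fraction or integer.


Setting up: 28/31 = 27/x
Cross multiply: 28 * x = 31 * 27
28x = 837
x = 837/28
x = 837/28

837/28


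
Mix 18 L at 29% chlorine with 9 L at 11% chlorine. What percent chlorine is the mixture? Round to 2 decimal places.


Solute in mixture 1 = 29% of 18 L = 18*29/100 = 261/50 L
Solute in mixture 2 = 11% of 9 L = 9*11/100 = 99/100 L
Total solute = 261/50 + 99/100 = 621/100 L
Total volume = 18 + 9 = 27 L
Final concentration = 621/100/27 * 100 = 23.00%

23.00


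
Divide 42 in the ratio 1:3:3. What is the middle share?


Ratio = 1:3:3
Total parts = 1 + 3 + 3 = 7
Value per part = 42 / 7 = 6
First share = 1 * 6 = 6
Middle share = 3 * 6 = 18
Third share = 3 * 6 = 18

18


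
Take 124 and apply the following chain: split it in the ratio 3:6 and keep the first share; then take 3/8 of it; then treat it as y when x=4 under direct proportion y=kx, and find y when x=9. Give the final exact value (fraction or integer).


Start with 124.
Step 1: Split 3:6, first share = 124 * 3/9 = 124/3
Step 2: Take 3/8: 124/3 * 3/8 = 31/2
Step 3: Direct prop: k = (31/2)/4; new y = k*9 = 31/2*9/4 = 279/8
Final result = 279/8

279/8


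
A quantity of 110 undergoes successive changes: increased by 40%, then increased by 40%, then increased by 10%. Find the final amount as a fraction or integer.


Start: 110
Step 1: increase by 40% => multiply by 140/100
  110 * 140/100 = 154
Step 2: increase by 40% => multiply by 140/100
  154 * 140/100 = 1078/5
Step 3: increase by 10% => multiply by 110/100
  1078/5 * 110/100 = 5929/25
Final value = 5929/25

5929/25


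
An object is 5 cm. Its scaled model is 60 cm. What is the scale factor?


Original length = 5 cm
Scaled length = 60 cm
Scale factor = 60 / 5
= 12

12


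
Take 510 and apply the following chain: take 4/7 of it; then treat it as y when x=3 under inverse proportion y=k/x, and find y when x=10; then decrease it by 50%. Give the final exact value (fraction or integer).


Start with 510.
Step 1: Take 4/7: 510 * 4/7 = 2040/7
Step 2: Inverse prop: k = (2040/7)*3; new y = k/10 = 2040/7*3/10 = 612/7
Step 3: Decrease by 50%: 612/7 * 50/100 = 306/7
Final result = 306/7

306/7


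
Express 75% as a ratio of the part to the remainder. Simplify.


Part = 75%, Remainder = 25%
Ratio = 75:25
GCD(75, 25) = 25
Simplify: 3:1 = 3:1

3:1


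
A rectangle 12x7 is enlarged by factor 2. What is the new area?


Original dimensions: 12 x 7
Enlargement factor = 2
New width = 12 * 2 = 24
New height = 7 * 2 = 14
New area = 24 * 14 = 336

336


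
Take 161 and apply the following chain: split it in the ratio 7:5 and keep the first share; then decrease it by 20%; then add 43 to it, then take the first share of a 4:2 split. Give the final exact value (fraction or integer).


Start with 161.
Step 1: Split 7:5, first share = 161 * 7/12 = 1127/12
Step 2: Decrease by 20%: 1127/12 * 80/100 = 1127/15
Step 3: Add 43: 1127/15+43=1772/15; split 4:2 first = 1772/15*4/6 = 3544/45
Final result = 3544/45

3544/45


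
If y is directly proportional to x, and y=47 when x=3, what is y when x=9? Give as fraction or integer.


Direct proportion: y = kx
Find k: k = 47/3 = 47/3
Compute y at x=9: y = 47/3 * 9
y = 141

141


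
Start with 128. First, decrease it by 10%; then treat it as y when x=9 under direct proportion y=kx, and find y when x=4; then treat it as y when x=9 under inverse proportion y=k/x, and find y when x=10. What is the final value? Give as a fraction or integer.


Start with 128.
Step 1: Decrease by 10%: 128 * 90/100 = 576/5
Step 2: Direct prop: k = (576/5)/9; new y = k*4 = 576/5*4/9 = 256/5
Step 3: Inverse prop: k = (256/5)*9; new y = k/10 = 256/5*9/10 = 1152/25
Final result = 1152/25

1152/25


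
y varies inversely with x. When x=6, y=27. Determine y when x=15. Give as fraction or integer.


Inverse proportion: y = k/x
Find k: k = 6 * 27 = 162
Compute y at x=15: y = 162/15
y = 54/5

54/5


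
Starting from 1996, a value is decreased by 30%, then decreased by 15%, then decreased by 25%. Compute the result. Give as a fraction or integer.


Start: 1996
Step 1: decrease by 30% => multiply by 70/100
  1996 * 70/100 = 6986/5
Step 2: decrease by 15% => multiply by 85/100
  6986/5 * 85/100 = 59381/50
Step 3: decrease by 25% => multiply by 75/100
  59381/50 * 75/100 = 178143/200
Final value = 178143/200

178143/200


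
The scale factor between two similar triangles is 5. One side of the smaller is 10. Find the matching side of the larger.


Similar triangles have proportional sides
Scale factor = 5
Smaller side = 10
Corresponding larger side = 10 * 5
= 50

50


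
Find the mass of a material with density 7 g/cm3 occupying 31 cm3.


Using mass = density * volume
Density = 7 g/cm3
Volume = 31 cm3
Mass = 7 * 31
= 217 g

217


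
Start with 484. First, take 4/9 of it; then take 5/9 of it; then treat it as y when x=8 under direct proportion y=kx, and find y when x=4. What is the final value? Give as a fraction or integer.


Start with 484.
Step 1: Take 4/9: 484 * 4/9 = 1936/9
Step 2: Take 5/9: 1936/9 * 5/9 = 9680/81
Step 3: Direct prop: k = (9680/81)/8; new y = k*4 = 9680/81*4/8 = 4840/81
Final result = 4840/81

4840/81


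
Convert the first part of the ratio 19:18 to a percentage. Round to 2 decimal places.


Total parts = 19 + 18 = 37
First part fraction = 19/37
Percentage = (19/37) * 100
= 0.513514 * 100
= 51.35%

51.35


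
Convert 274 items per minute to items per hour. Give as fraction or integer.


Converting from per minute to per hour
Rate = 274 items per minute
Multiply by 60: 274 * 60
= 16440 items per hour

16440


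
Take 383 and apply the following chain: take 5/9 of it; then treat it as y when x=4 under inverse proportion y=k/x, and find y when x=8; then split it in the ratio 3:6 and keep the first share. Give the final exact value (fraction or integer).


Start with 383.
Step 1: Take 5/9: 383 * 5/9 = 1915/9
Step 2: Inverse prop: k = (1915/9)*4; new y = k/8 = 1915/9*4/8 = 1915/18
Step 3: Split 3:6, first share = 1915/18 * 3/9 = 1915/54
Final result = 1915/54

1915/54


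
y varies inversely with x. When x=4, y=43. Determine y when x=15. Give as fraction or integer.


Inverse proportion: y = k/x
Find k: k = 4 * 43 = 172
Compute y at x=15: y = 172/15
y = 172/15

172/15


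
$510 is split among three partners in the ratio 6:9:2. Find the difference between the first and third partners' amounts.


Total parts = 6 + 9 + 2 = 17
Value per part = 510 / 17 = 30
Shares: 6*30=180, 9*30=270, 2*30=60
First share = 180, third share = 60
Difference = |180 - 60| = 120

120


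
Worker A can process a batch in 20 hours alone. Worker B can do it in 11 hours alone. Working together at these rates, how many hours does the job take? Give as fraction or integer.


Rate of A = 1/20 job per hour
Rate of B = 1/11 job per hour
Combined rate = 1/20 + 1/11
Find common denominator: (11 + 20)/(20*11) = 31/220
Combined rate = 31/220 job per hour
Time together = 1 / (31/220) = 220/31 hours

220/31


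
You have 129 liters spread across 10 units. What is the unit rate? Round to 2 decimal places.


Total liters = 129
Number of units = 10
Unit rate = 129 / 10
= 12.90 liters per unit

12.90


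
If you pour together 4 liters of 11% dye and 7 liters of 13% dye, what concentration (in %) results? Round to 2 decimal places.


Solute in mixture 1 = 11% of 4 L = 4*11/100 = 11/25 L
Solute in mixture 2 = 13% of 7 L = 7*13/100 = 91/100 L
Total solute = 11/25 + 91/100 = 27/20 L
Total volume = 4 + 7 = 11 L
Final concentration = 27/20/11 * 100 = 12.27%

12.27


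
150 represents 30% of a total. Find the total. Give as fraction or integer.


Given: 150 is 30% of the whole
Set up: 150 = 30/100 * whole
whole = 150 * 100 / 30
whole = 15000 / 30
whole = 500

500


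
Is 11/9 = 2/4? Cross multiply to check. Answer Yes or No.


Cross multiply to check 11/9 = 2/4
Left cross product: 11 * 4 = 44
Right cross product: 9 * 2 = 18
44 != 18
Not equal, so proportions differ => No

No


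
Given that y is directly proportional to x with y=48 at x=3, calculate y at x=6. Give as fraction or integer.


Direct proportion: y = kx
Find k: k = 48/3 = 16
Compute y at x=6: y = 16 * 6
y = 96

96


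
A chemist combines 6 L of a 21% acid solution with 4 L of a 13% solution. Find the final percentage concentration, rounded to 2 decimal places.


Solute in mixture 1 = 21% of 6 L = 6*21/100 = 63/50 L
Solute in mixture 2 = 13% of 4 L = 4*13/100 = 13/25 L
Total solute = 63/50 + 13/25 = 89/50 L
Total volume = 6 + 4 = 10 L
Final concentration = 89/50/10 * 100 = 17.80%

17.80


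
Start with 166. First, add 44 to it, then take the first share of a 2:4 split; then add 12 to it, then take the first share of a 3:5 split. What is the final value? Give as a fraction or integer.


Start with 166.
Step 1: Add 44: 166+44=210; split 2:4 first = 210*2/6 = 70
Step 2: Add 12: 70+12=82; split 3:5 first = 82*3/8 = 123/4
Final result = 123/4

123/4


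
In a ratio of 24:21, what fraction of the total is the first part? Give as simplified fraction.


Total parts = 24 + 21 = 45
First part fraction = 24/45
Simplify: 24/45 = 8/15

8/15


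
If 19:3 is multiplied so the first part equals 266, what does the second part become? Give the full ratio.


Original ratio: 19:3
First term target: 266
Scale factor = 266 / 19 = 14
Multiply second term: 3 * 14 = 42
Equivalent ratio = 266:42

266:42


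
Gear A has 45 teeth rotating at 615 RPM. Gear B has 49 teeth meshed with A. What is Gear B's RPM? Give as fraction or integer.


Gear ratio: teeth_A * RPM_A = teeth_B * RPM_B
45 * 615 = 49 * RPM_B
27675 = 49 * RPM_B
RPM_B = 27675 / 49
RPM_B = 27675/49

27675/49


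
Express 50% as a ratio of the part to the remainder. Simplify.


Part = 50%, Remainder = 50%
Ratio = 50:50
GCD(50, 50) = 50
Simplify: 1:1 = 1:1

1:1


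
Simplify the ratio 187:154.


Find GCD(187, 154)
GCD = 11
Divide both by 11: 187/11 = 17, 154/11 = 14
Simplified ratio = 17:14

17:14


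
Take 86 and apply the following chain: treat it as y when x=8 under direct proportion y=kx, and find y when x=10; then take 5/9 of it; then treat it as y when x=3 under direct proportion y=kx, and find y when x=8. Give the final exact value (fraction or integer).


Start with 86.
Step 1: Direct prop: k = (86)/8; new y = k*10 = 86*10/8 = 215/2
Step 2: Take 5/9: 215/2 * 5/9 = 1075/18
Step 3: Direct prop: k = (1075/18)/3; new y = k*8 = 1075/18*8/3 = 4300/27
Final result = 4300/27

4300/27


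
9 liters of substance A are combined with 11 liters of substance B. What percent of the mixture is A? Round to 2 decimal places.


Volume of A = 9 L
Volume of B = 11 L
Total volume = 9 + 11 = 20 L
Percentage of A = (9/20) * 100
= 45.00%

45.00


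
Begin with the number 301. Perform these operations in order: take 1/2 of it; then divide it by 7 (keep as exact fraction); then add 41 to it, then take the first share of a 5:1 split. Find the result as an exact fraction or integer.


Start with 301.
Step 1: Take 1/2: 301 * 1/2 = 301/2
Step 2: Divide by 7: 301/2 / 7 = 43/2
Step 3: Add 41: 43/2+41=125/2; split 5:1 first = 125/2*5/6 = 625/12
Final result = 625/12

625/12


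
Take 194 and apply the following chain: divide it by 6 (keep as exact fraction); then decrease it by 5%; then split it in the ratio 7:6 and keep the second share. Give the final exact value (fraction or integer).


Start with 194.
Step 1: Divide by 6: 194 / 6 = 97/3
Step 2: Decrease by 5%: 97/3 * 95/100 = 1843/60
Step 3: Split 7:6, second share = 1843/60 * 6/13 = 1843/130
Final result = 1843/130

1843/130


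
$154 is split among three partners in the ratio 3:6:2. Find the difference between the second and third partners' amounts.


Total parts = 3 + 6 + 2 = 11
Value per part = 154 / 11 = 14
Shares: 3*14=42, 6*14=84, 2*14=28
Second share = 84, third share = 28
Difference = |84 - 28| = 56

56


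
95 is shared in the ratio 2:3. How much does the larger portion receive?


Total parts = 2 + 3 = 5
Value per part = 95 / 5 = 19
First share = 2 * 19 = 38
Second share = 3 * 19 = 57
Larger share = 57

57


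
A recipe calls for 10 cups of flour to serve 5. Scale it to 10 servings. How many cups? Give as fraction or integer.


Original: 10 cups for 5 servings
Target servings = 10
Scaling factor = 10/5
New amount = 10 * 10/5
= 100/5
= 20 cups

20


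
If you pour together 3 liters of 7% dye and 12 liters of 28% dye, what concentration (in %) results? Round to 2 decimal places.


Solute in mixture 1 = 7% of 3 L = 3*7/100 = 21/100 L
Solute in mixture 2 = 28% of 12 L = 12*28/100 = 84/25 L
Total solute = 21/100 + 84/25 = 357/100 L
Total volume = 3 + 12 = 15 L
Final concentration = 357/100/15 * 100 = 23.80%

23.80


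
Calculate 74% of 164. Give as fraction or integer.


Compute 74% of 164
Convert percentage: 74% = 74/100
Multiply: 164 * 74/100
= 12136/100
= 3034/25

3034/25


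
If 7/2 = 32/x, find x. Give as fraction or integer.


Setting up: 7/2 = 32/x
Cross multiply: 7 * x = 2 * 32
7x = 64
x = 64/7
x = 64/7

64/7


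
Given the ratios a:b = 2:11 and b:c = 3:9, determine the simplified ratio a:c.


Given a:b = 2:11 and b:c = 3:9
Make b consistent. Multiply first ratio by 3: a:b = 6:33
Multiply second ratio by 11: b:c = 33:99
Now b = 33 in both, so a:b:c = 6:33:99
Therefore a:c = 6:99
Simplify by GCD: a:c = 2:33

2:33


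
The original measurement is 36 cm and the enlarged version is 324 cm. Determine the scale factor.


Original length = 36 cm
Scaled length = 324 cm
Scale factor = 324 / 36
= 9

9


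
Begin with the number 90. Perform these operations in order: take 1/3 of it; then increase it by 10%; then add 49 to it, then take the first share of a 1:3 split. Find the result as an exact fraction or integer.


Start with 90.
Step 1: Take 1/3: 90 * 1/3 = 30
Step 2: Increase by 10%: 30 * 110/100 = 33
Step 3: Add 49: 33+49=82; split 1:3 first = 82*1/4 = 41/2
Final result = 41/2

41/2


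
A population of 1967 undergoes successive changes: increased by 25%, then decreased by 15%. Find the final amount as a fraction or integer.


Start: 1967
Step 1: increase by 25% => multiply by 125/100
  1967 * 125/100 = 9835/4
Step 2: decrease by 15% => multiply by 85/100
  9835/4 * 85/100 = 33439/16
Final value = 33439/16

33439/16


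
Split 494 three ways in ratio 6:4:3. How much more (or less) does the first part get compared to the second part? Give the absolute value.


Total parts = 6 + 4 + 3 = 13
Value per part = 494 / 13 = 38
Shares: 6*38=228, 4*38=152, 3*38=114
First share = 228, second share = 152
Difference = |228 - 152| = 76

76


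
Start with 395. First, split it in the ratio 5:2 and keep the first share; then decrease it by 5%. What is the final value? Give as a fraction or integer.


Start with 395.
Step 1: Split 5:2, first share = 395 * 5/7 = 1975/7
Step 2: Decrease by 5%: 1975/7 * 95/100 = 7505/28
Final result = 7505/28

7505/28


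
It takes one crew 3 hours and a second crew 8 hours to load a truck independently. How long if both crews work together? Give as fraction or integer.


Rate of A = 1/3 job per hour
Rate of B = 1/8 job per hour
Combined rate = 1/3 + 1/8
Find common denominator: (8 + 3)/(3*8) = 11/24
Combined rate = 11/24 job per hour
Time together = 1 / (11/24) = 24/11 hours

24/11


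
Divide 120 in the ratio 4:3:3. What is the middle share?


Ratio = 4:3:3
Total parts = 4 + 3 + 3 = 10
Value per part = 120 / 10 = 12
First share = 4 * 12 = 48
Middle share = 3 * 12 = 36
Third share = 3 * 12 = 36

36


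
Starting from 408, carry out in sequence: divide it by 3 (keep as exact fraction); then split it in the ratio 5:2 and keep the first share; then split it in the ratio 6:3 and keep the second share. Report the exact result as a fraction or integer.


Start with 408.
Step 1: Divide by 3: 408 / 3 = 136
Step 2: Split 5:2, first share = 136 * 5/7 = 680/7
Step 3: Split 6:3, second share = 680/7 * 3/9 = 680/21
Final result = 680/21

680/21


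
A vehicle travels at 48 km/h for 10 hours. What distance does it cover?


Using distance = speed * time
Speed = 48 km/h
Time = 10 hours
Distance = 48 * 10
= 480 km

480


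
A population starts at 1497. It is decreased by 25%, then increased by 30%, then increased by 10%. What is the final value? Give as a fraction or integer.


Start: 1497
Step 1: decrease by 25% => multiply by 75/100
  1497 * 75/100 = 4491/4
Step 2: increase by 30% => multiply by 130/100
  4491/4 * 130/100 = 58383/40
Step 3: increase by 10% => multiply by 110/100
  58383/40 * 110/100 = 642213/400
Final value = 642213/400

642213/400
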